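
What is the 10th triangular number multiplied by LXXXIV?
Convert the 10th triangular number (triangular index) → 10×11/2 = 55 (decimal)
Convert LXXXIV (Roman numeral) → 50 + 10 + 10 + 10 + 4 = 84 (decimal)
Compute 55 × 84 = 4620
4620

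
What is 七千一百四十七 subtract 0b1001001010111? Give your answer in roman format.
Convert 七千一百四十七 (Chinese numeral) → 7×1000 + 1×100 + 4×10 + 7 = 7147 (decimal)
Convert 0b1001001010111 (binary) → 4096 + 512 + 64 + 16 + 4 + 2 + 1 = 4695 (decimal)
Compute 7147 - 4695 = 2452
Convert 2452 (decimal) → 2452 = 1000 + 1000 + 400 + 50 + 1 + 1 → MMCDLII (Roman numeral)
MMCDLII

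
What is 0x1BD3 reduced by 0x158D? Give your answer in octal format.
Convert 0x1BD3 (hexadecimal) → 1×4096 + 11×256 + 13×16 + 3 = 7123 (decimal)
Convert 0x158D (hexadecimal) → 1×4096 + 5×256 + 8×16 + 13 = 5517 (decimal)
Compute 7123 - 5517 = 1606
Convert 1606 (decimal) → 1606 = 3×512 + 1×64 + 6 → 0o3106 (octal)
0o3106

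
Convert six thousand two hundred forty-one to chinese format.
Convert six thousand two hundred forty-one (English words) → 6×1000 + 2×100 + 41 = 6241 (decimal)
Convert 6241 (decimal) → 6241 = 6×1000 + 2×100 + 4×10 + 1 → 六千二百四十一 (Chinese numeral)
六千二百四十一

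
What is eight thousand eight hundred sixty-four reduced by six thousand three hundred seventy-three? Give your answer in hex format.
Convert eight thousand eight hundred sixty-four (English words) → 8×1000 + 8×100 + 64 = 8864 (decimal)
Convert six thousand three hundred seventy-three (English words) → 6×1000 + 3×100 + 73 = 6373 (decimal)
Compute 8864 - 6373 = 2491
Convert 2491 (decimal) → 2491 = 9×256 + 11×16 + 11 → 0x9BB (hexadecimal)
0x9BB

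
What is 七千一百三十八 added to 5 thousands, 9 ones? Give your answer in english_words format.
Convert 七千一百三十八 (Chinese numeral) → 7×1000 + 1×100 + 3×10 + 8 = 7138 (decimal)
Convert 5 thousands, 9 ones (place-value notation) → 5×1000 + 9 = 5009 (decimal)
Compute 7138 + 5009 = 12147
Convert 12147 (decimal) → 12147 = 12×1000 + 1×100 + 47 → twelve thousand one hundred forty-seven (English words)
twelve thousand one hundred forty-seven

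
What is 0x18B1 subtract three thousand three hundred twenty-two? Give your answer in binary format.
Convert 0x18B1 (hexadecimal) → 1×4096 + 8×256 + 11×16 + 1 = 6321 (decimal)
Convert three thousand three hundred twenty-two (English words) → 3×1000 + 3×100 + 22 = 3322 (decimal)
Compute 6321 - 3322 = 2999
Convert 2999 (decimal) → 2999 = 2048 + 512 + 256 + 128 + 32 + 16 + 4 + 2 + 1 → 0b101110110111 (binary)
0b101110110111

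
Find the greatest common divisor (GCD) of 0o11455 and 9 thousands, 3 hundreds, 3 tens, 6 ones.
Convert 0o11455 (octal) → 1×4096 + 1×512 + 4×64 + 5×8 + 5 = 4909 (decimal)
Convert 9 thousands, 3 hundreds, 3 tens, 6 ones (place-value notation) → 9×1000 + 3×100 + 3×10 + 6 = 9336 (decimal)
Compute gcd(4909, 9336) = 1
1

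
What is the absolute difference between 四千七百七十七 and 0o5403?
Convert 四千七百七十七 (Chinese numeral) → 4×1000 + 7×100 + 7×10 + 7 = 4777 (decimal)
Convert 0o5403 (octal) → 5×512 + 4×64 + 3 = 2819 (decimal)
Compute |4777 - 2819| = 1958
1958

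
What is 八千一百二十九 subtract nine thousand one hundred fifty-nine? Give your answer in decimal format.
Convert 八千一百二十九 (Chinese numeral) → 8×1000 + 1×100 + 2×10 + 9 = 8129 (decimal)
Convert nine thousand one hundred fifty-nine (English words) → 9×1000 + 1×100 + 59 = 9159 (decimal)
Compute 8129 - 9159 = -1030
-1030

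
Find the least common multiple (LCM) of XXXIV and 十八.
Convert XXXIV (Roman numeral) → 10 + 10 + 10 + 4 = 34 (decimal)
Convert 十八 (Chinese numeral) → 1×10 + 8 = 18 (decimal)
Compute lcm(34, 18) = 306
306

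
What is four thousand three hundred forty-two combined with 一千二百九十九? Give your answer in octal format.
Convert four thousand three hundred forty-two (English words) → 4×1000 + 3×100 + 42 = 4342 (decimal)
Convert 一千二百九十九 (Chinese numeral) → 1×1000 + 2×100 + 9×10 + 9 = 1299 (decimal)
Compute 4342 + 1299 = 5641
Convert 5641 (decimal) → 5641 = 1×4096 + 3×512 + 1×8 + 1 → 0o13011 (octal)
0o13011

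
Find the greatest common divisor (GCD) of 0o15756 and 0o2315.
Convert 0o15756 (octal) → 1×4096 + 5×512 + 7×64 + 5×8 + 6 = 7150 (decimal)
Convert 0o2315 (octal) → 2×512 + 3×64 + 1×8 + 5 = 1229 (decimal)
Compute gcd(7150, 1229) = 1
1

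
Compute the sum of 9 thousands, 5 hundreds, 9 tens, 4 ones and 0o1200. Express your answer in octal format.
Convert 9 thousands, 5 hundreds, 9 tens, 4 ones (place-value notation) → 9×1000 + 5×100 + 9×10 + 4 = 9594 (decimal)
Convert 0o1200 (octal) → 1×512 + 2×64 = 640 (decimal)
Compute 9594 + 640 = 10234
Convert 10234 (decimal) → 10234 = 2×4096 + 3×512 + 7×64 + 7×8 + 2 → 0o23772 (octal)
0o23772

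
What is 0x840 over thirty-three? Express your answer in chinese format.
Convert 0x840 (hexadecimal) → 8×256 + 4×16 = 2112 (decimal)
Convert thirty-three (English words) → 33 (decimal)
Compute 2112 ÷ 33 = 64
Convert 64 (decimal) → 64 = 6×10 + 4 → 六十四 (Chinese numeral)
六十四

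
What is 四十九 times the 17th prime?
Convert 四十九 (Chinese numeral) → 4×10 + 9 = 49 (decimal)
Convert the 17th prime (prime index) → 59 (decimal)
Compute 49 × 59 = 2891
2891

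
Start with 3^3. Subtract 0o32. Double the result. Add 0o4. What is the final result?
Convert 3^3 (power) → 27 (decimal)
Start: 27
Convert 0o32 (octal) → 3×8 + 2 = 26 (decimal)
27 - 26 = 1
1 × 2 = 2
Convert 0o4 (octal) → 4 (decimal)
2 + 4 = 6
6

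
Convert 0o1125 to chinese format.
Convert 0o1125 (octal) → 1×512 + 1×64 + 2×8 + 5 = 597 (decimal)
Convert 597 (decimal) → 597 = 5×100 + 9×10 + 7 → 五百九十七 (Chinese numeral)
五百九十七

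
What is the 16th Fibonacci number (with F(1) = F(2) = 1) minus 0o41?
The 16th Fibonacci number (with F(1) = F(2) = 1) = 987
Convert 0o41 (octal) → 4×8 + 1 = 33 (decimal)
Compute 987 - 33 = 954
954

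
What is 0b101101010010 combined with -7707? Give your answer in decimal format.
Convert 0b101101010010 (binary) → 2048 + 512 + 256 + 64 + 16 + 2 = 2898 (decimal)
Compute 2898 + -7707 = -4809
-4809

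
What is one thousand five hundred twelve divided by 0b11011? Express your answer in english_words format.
Convert one thousand five hundred twelve (English words) → 1×1000 + 5×100 + 12 = 1512 (decimal)
Convert 0b11011 (binary) → 16 + 8 + 2 + 1 = 27 (decimal)
Compute 1512 ÷ 27 = 56
Convert 56 (decimal) → fifty-six (English words)
fifty-six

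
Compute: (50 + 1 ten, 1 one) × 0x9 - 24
Convert 1 ten, 1 one (place-value notation) → 1×10 + 1 = 11 (decimal)
Convert 0x9 (hexadecimal) → 9 (decimal)
Expression in decimal: (50 + 11) × 9 - 24
Parentheses first: 50 + 11 = 61
Multiply: 61 × 9 = 549
Subtract: 549 - 24 = 525
525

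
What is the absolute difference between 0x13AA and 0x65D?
Convert 0x13AA (hexadecimal) → 1×4096 + 3×256 + 10×16 + 10 = 5034 (decimal)
Convert 0x65D (hexadecimal) → 6×256 + 5×16 + 13 = 1629 (decimal)
Compute |5034 - 1629| = 3405
3405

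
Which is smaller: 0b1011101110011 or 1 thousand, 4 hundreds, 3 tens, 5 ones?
Convert 0b1011101110011 (binary) → 4096 + 1024 + 512 + 256 + 64 + 32 + 16 + 2 + 1 = 6003 (decimal)
Convert 1 thousand, 4 hundreds, 3 tens, 5 ones (place-value notation) → 1×1000 + 4×100 + 3×10 + 5 = 1435 (decimal)
Compare 6003 vs 1435: smaller = 1435
1435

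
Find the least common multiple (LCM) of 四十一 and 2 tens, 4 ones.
Convert 四十一 (Chinese numeral) → 4×10 + 1 = 41 (decimal)
Convert 2 tens, 4 ones (place-value notation) → 2×10 + 4 = 24 (decimal)
Compute lcm(41, 24) = 984
984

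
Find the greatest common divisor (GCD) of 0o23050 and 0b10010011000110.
Convert 0o23050 (octal) → 2×4096 + 3×512 + 5×8 = 9768 (decimal)
Convert 0b10010011000110 (binary) → 8192 + 1024 + 128 + 64 + 4 + 2 = 9414 (decimal)
Compute gcd(9768, 9414) = 6
6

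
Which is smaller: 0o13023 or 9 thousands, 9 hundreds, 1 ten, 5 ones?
Convert 0o13023 (octal) → 1×4096 + 3×512 + 2×8 + 3 = 5651 (decimal)
Convert 9 thousands, 9 hundreds, 1 ten, 5 ones (place-value notation) → 9×1000 + 9×100 + 1×10 + 5 = 9915 (decimal)
Compare 5651 vs 9915: smaller = 5651
5651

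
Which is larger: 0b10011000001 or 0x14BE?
Convert 0b10011000001 (binary) → 1024 + 128 + 64 + 1 = 1217 (decimal)
Convert 0x14BE (hexadecimal) → 1×4096 + 4×256 + 11×16 + 14 = 5310 (decimal)
Compare 1217 vs 5310: larger = 5310
5310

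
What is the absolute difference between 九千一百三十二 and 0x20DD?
Convert 九千一百三十二 (Chinese numeral) → 9×1000 + 1×100 + 3×10 + 2 = 9132 (decimal)
Convert 0x20DD (hexadecimal) → 2×4096 + 13×16 + 13 = 8413 (decimal)
Compute |9132 - 8413| = 719
719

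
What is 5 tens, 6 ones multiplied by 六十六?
Convert 5 tens, 6 ones (place-value notation) → 5×10 + 6 = 56 (decimal)
Convert 六十六 (Chinese numeral) → 6×10 + 6 = 66 (decimal)
Compute 56 × 66 = 3696
3696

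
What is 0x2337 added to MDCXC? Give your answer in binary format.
Convert 0x2337 (hexadecimal) → 2×4096 + 3×256 + 3×16 + 7 = 9015 (decimal)
Convert MDCXC (Roman numeral) → 1000 + 500 + 100 + 90 = 1690 (decimal)
Compute 9015 + 1690 = 10705
Convert 10705 (decimal) → 10705 = 8192 + 2048 + 256 + 128 + 64 + 16 + 1 → 0b10100111010001 (binary)
0b10100111010001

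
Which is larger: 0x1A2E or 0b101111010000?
Convert 0x1A2E (hexadecimal) → 1×4096 + 10×256 + 2×16 + 14 = 6702 (decimal)
Convert 0b101111010000 (binary) → 2048 + 512 + 256 + 128 + 64 + 16 = 3024 (decimal)
Compare 6702 vs 3024: larger = 6702
6702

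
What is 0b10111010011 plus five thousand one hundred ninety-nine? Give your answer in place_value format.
Convert 0b10111010011 (binary) → 1024 + 256 + 128 + 64 + 16 + 2 + 1 = 1491 (decimal)
Convert five thousand one hundred ninety-nine (English words) → 5×1000 + 1×100 + 99 = 5199 (decimal)
Compute 1491 + 5199 = 6690
Convert 6690 (decimal) → 6690 = 6×1000 + 6×100 + 9×10 → 6 thousands, 6 hundreds, 9 tens (place-value notation)
6 thousands, 6 hundreds, 9 tens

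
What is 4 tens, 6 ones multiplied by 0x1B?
Convert 4 tens, 6 ones (place-value notation) → 4×10 + 6 = 46 (decimal)
Convert 0x1B (hexadecimal) → 1×16 + 11 = 27 (decimal)
Compute 46 × 27 = 1242
1242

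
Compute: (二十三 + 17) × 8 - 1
Convert 二十三 (Chinese numeral) → 2×10 + 3 = 23 (decimal)
Expression in decimal: (23 + 17) × 8 - 1
Parentheses first: 23 + 17 = 40
Multiply: 40 × 8 = 320
Subtract: 320 - 1 = 319
319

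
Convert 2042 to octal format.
Convert 2042 (decimal) → 2042 = 3×512 + 7×64 + 7×8 + 2 → 0o3772 (octal)
0o3772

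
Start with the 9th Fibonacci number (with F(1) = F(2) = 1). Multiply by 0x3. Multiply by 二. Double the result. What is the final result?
Convert the 9th Fibonacci number (with F(1) = F(2) = 1) (Fibonacci index) → 1, 1, 2, 3, 5, 8, 13, 21, 34 → 34 (decimal)
Start: 34
Convert 0x3 (hexadecimal) → 3 (decimal)
34 × 3 = 102
Convert 二 (Chinese numeral) → 2 (decimal)
102 × 2 = 204
204 × 2 = 408
408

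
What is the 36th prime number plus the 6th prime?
The 36th prime number = 151
Convert the 6th prime (prime index) → 13 (decimal)
Compute 151 + 13 = 164
164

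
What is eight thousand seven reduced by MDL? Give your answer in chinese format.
Convert eight thousand seven (English words) → 8×1000 + 7 = 8007 (decimal)
Convert MDL (Roman numeral) → 1000 + 500 + 50 = 1550 (decimal)
Compute 8007 - 1550 = 6457
Convert 6457 (decimal) → 6457 = 6×1000 + 4×100 + 5×10 + 7 → 六千四百五十七 (Chinese numeral)
六千四百五十七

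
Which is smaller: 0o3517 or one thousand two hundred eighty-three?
Convert 0o3517 (octal) → 3×512 + 5×64 + 1×8 + 7 = 1871 (decimal)
Convert one thousand two hundred eighty-three (English words) → 1×1000 + 2×100 + 83 = 1283 (decimal)
Compare 1871 vs 1283: smaller = 1283
1283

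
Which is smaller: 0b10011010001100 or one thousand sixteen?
Convert 0b10011010001100 (binary) → 8192 + 1024 + 512 + 128 + 8 + 4 = 9868 (decimal)
Convert one thousand sixteen (English words) → 1×1000 + 16 = 1016 (decimal)
Compare 9868 vs 1016: smaller = 1016
1016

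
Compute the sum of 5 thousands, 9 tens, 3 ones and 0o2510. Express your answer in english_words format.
Convert 5 thousands, 9 tens, 3 ones (place-value notation) → 5×1000 + 9×10 + 3 = 5093 (decimal)
Convert 0o2510 (octal) → 2×512 + 5×64 + 1×8 = 1352 (decimal)
Compute 5093 + 1352 = 6445
Convert 6445 (decimal) → 6445 = 6×1000 + 4×100 + 45 → six thousand four hundred forty-five (English words)
six thousand four hundred forty-five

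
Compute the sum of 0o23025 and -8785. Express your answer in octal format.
Convert 0o23025 (octal) → 2×4096 + 3×512 + 2×8 + 5 = 9749 (decimal)
Compute 9749 + -8785 = 964
Convert 964 (decimal) → 964 = 1×512 + 7×64 + 4 → 0o1704 (octal)
0o1704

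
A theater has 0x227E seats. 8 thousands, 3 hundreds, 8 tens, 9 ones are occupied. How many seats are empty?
Convert 0x227E (hexadecimal) → 2×4096 + 2×256 + 7×16 + 14 = 8830 (decimal)
Convert 8 thousands, 3 hundreds, 8 tens, 9 ones (place-value notation) → 8×1000 + 3×100 + 8×10 + 9 = 8389 (decimal)
Compute 8830 - 8389 = 441
441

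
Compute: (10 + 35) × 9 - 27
Parentheses first: 10 + 35 = 45
Multiply: 45 × 9 = 405
Subtract: 405 - 27 = 378
378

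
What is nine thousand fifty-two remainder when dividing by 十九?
Convert nine thousand fifty-two (English words) → 9×1000 + 52 = 9052 (decimal)
Convert 十九 (Chinese numeral) → 1×10 + 9 = 19 (decimal)
Compute 9052 mod 19 = 8
8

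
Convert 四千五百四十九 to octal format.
Convert 四千五百四十九 (Chinese numeral) → 4×1000 + 5×100 + 4×10 + 9 = 4549 (decimal)
Convert 4549 (decimal) → 4549 = 1×4096 + 7×64 + 5 → 0o10705 (octal)
0o10705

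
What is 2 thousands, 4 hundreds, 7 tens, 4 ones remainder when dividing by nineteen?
Convert 2 thousands, 4 hundreds, 7 tens, 4 ones (place-value notation) → 2×1000 + 4×100 + 7×10 + 4 = 2474 (decimal)
Convert nineteen (English words) → 19 (decimal)
Compute 2474 mod 19 = 4
4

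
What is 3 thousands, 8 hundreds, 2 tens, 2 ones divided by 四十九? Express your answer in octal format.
Convert 3 thousands, 8 hundreds, 2 tens, 2 ones (place-value notation) → 3×1000 + 8×100 + 2×10 + 2 = 3822 (decimal)
Convert 四十九 (Chinese numeral) → 4×10 + 9 = 49 (decimal)
Compute 3822 ÷ 49 = 78
Convert 78 (decimal) → 78 = 1×64 + 1×8 + 6 → 0o116 (octal)
0o116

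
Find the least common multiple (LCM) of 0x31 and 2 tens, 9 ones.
Convert 0x31 (hexadecimal) → 3×16 + 1 = 49 (decimal)
Convert 2 tens, 9 ones (place-value notation) → 2×10 + 9 = 29 (decimal)
Compute lcm(49, 29) = 1421
1421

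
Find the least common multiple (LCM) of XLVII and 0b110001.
Convert XLVII (Roman numeral) → 40 + 5 + 1 + 1 = 47 (decimal)
Convert 0b110001 (binary) → 32 + 16 + 1 = 49 (decimal)
Compute lcm(47, 49) = 2303
2303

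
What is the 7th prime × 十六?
Convert the 7th prime (prime index) → 17 (decimal)
Convert 十六 (Chinese numeral) → 1×10 + 6 = 16 (decimal)
Compute 17 × 16 = 272
272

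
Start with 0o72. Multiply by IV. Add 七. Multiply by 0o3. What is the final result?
Convert 0o72 (octal) → 7×8 + 2 = 58 (decimal)
Start: 58
Convert IV (Roman numeral) → 4 (decimal)
58 × 4 = 232
Convert 七 (Chinese numeral) → 7 (decimal)
232 + 7 = 239
Convert 0o3 (octal) → 3 (decimal)
239 × 3 = 717
717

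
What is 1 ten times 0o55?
Convert 1 ten (place-value notation) → 1×10 = 10 (decimal)
Convert 0o55 (octal) → 5×8 + 5 = 45 (decimal)
Compute 10 × 45 = 450
450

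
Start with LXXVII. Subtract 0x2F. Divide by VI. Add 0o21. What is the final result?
Convert LXXVII (Roman numeral) → 50 + 10 + 10 + 5 + 1 + 1 = 77 (decimal)
Start: 77
Convert 0x2F (hexadecimal) → 2×16 + 15 = 47 (decimal)
77 - 47 = 30
Convert VI (Roman numeral) → 5 + 1 = 6 (decimal)
30 ÷ 6 = 5
Convert 0o21 (octal) → 2×8 + 1 = 17 (decimal)
5 + 17 = 22
22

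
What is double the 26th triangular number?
The 26th triangular number = 26×27/2 = 351
Compute 351 × 2 = 702
702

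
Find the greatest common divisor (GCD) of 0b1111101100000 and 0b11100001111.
Convert 0b1111101100000 (binary) → 4096 + 2048 + 1024 + 512 + 256 + 64 + 32 = 8032 (decimal)
Convert 0b11100001111 (binary) → 1024 + 512 + 256 + 8 + 4 + 2 + 1 = 1807 (decimal)
Compute gcd(8032, 1807) = 1
1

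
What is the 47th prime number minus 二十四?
The 47th prime number = 211
Convert 二十四 (Chinese numeral) → 2×10 + 4 = 24 (decimal)
Compute 211 - 24 = 187
187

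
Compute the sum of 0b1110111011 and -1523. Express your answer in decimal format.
Convert 0b1110111011 (binary) → 512 + 256 + 128 + 32 + 16 + 8 + 2 + 1 = 955 (decimal)
Compute 955 + -1523 = -568
-568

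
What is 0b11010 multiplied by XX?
Convert 0b11010 (binary) → 16 + 8 + 2 = 26 (decimal)
Convert XX (Roman numeral) → 10 + 10 = 20 (decimal)
Compute 26 × 20 = 520
520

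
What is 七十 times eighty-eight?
Convert 七十 (Chinese numeral) → 7×10 = 70 (decimal)
Convert eighty-eight (English words) → 88 (decimal)
Compute 70 × 88 = 6160
6160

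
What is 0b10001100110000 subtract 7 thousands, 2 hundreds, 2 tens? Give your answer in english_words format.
Convert 0b10001100110000 (binary) → 8192 + 512 + 256 + 32 + 16 = 9008 (decimal)
Convert 7 thousands, 2 hundreds, 2 tens (place-value notation) → 7×1000 + 2×100 + 2×10 = 7220 (decimal)
Compute 9008 - 7220 = 1788
Convert 1788 (decimal) → 1788 = 1×1000 + 7×100 + 88 → one thousand seven hundred eighty-eight (English words)
one thousand seven hundred eighty-eight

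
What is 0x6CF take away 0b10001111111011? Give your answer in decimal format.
Convert 0x6CF (hexadecimal) → 6×256 + 12×16 + 15 = 1743 (decimal)
Convert 0b10001111111011 (binary) → 8192 + 512 + 256 + 128 + 64 + 32 + 16 + 8 + 2 + 1 = 9211 (decimal)
Compute 1743 - 9211 = -7468
-7468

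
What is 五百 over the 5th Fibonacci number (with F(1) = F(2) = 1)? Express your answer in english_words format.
Convert 五百 (Chinese numeral) → 5×100 = 500 (decimal)
Convert the 5th Fibonacci number (with F(1) = F(2) = 1) (Fibonacci index) → 1, 1, 2, 3, 5 → 5 (decimal)
Compute 500 ÷ 5 = 100
Convert 100 (decimal) → 100 = 1×100 → one hundred (English words)
one hundred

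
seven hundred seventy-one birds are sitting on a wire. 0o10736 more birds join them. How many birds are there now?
Convert seven hundred seventy-one (English words) → 7×100 + 71 = 771 (decimal)
Convert 0o10736 (octal) → 1×4096 + 7×64 + 3×8 + 6 = 4574 (decimal)
Compute 771 + 4574 = 5345
5345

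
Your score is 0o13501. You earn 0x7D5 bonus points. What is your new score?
Convert 0o13501 (octal) → 1×4096 + 3×512 + 5×64 + 1 = 5953 (decimal)
Convert 0x7D5 (hexadecimal) → 7×256 + 13×16 + 5 = 2005 (decimal)
Compute 5953 + 2005 = 7958
7958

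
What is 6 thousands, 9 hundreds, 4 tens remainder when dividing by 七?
Convert 6 thousands, 9 hundreds, 4 tens (place-value notation) → 6×1000 + 9×100 + 4×10 = 6940 (decimal)
Convert 七 (Chinese numeral) → 7 (decimal)
Compute 6940 mod 7 = 3
3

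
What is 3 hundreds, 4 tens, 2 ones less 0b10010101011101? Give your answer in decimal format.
Convert 3 hundreds, 4 tens, 2 ones (place-value notation) → 3×100 + 4×10 + 2 = 342 (decimal)
Convert 0b10010101011101 (binary) → 8192 + 1024 + 256 + 64 + 16 + 8 + 4 + 1 = 9565 (decimal)
Compute 342 - 9565 = -9223
-9223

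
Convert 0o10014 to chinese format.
Convert 0o10014 (octal) → 1×4096 + 1×8 + 4 = 4108 (decimal)
Convert 4108 (decimal) → 4108 = 4×1000 + 1×100 + 8 → 四千一百零八 (Chinese numeral)
四千一百零八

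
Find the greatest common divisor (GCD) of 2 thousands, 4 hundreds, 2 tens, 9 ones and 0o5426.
Convert 2 thousands, 4 hundreds, 2 tens, 9 ones (place-value notation) → 2×1000 + 4×100 + 2×10 + 9 = 2429 (decimal)
Convert 0o5426 (octal) → 5×512 + 4×64 + 2×8 + 6 = 2838 (decimal)
Compute gcd(2429, 2838) = 1
1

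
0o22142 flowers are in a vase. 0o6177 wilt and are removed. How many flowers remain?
Convert 0o22142 (octal) → 2×4096 + 2×512 + 1×64 + 4×8 + 2 = 9314 (decimal)
Convert 0o6177 (octal) → 6×512 + 1×64 + 7×8 + 7 = 3199 (decimal)
Compute 9314 - 3199 = 6115
6115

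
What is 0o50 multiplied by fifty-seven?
Convert 0o50 (octal) → 5×8 = 40 (decimal)
Convert fifty-seven (English words) → 57 (decimal)
Compute 40 × 57 = 2280
2280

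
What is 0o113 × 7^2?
Convert 0o113 (octal) → 1×64 + 1×8 + 3 = 75 (decimal)
Convert 7^2 (power) → 49 (decimal)
Compute 75 × 49 = 3675
3675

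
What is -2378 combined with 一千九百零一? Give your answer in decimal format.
Convert 一千九百零一 (Chinese numeral) → 1×1000 + 9×100 + 1 = 1901 (decimal)
Compute -2378 + 1901 = -477
-477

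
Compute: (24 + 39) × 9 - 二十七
Convert 二十七 (Chinese numeral) → 2×10 + 7 = 27 (decimal)
Expression in decimal: (24 + 39) × 9 - 27
Parentheses first: 24 + 39 = 63
Multiply: 63 × 9 = 567
Subtract: 567 - 27 = 540
540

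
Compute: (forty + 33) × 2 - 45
Convert forty (English words) → 40 (decimal)
Expression in decimal: (40 + 33) × 2 - 45
Parentheses first: 40 + 33 = 73
Multiply: 73 × 2 = 146
Subtract: 146 - 45 = 101
101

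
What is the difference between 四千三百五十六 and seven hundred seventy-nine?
Convert 四千三百五十六 (Chinese numeral) → 4×1000 + 3×100 + 5×10 + 6 = 4356 (decimal)
Convert seven hundred seventy-nine (English words) → 7×100 + 79 = 779 (decimal)
Difference: |4356 - 779| = 3577
3577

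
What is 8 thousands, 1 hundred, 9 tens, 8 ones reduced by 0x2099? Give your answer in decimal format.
Convert 8 thousands, 1 hundred, 9 tens, 8 ones (place-value notation) → 8×1000 + 1×100 + 9×10 + 8 = 8198 (decimal)
Convert 0x2099 (hexadecimal) → 2×4096 + 9×16 + 9 = 8345 (decimal)
Compute 8198 - 8345 = -147
-147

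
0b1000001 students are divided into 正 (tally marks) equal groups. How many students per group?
Convert 0b1000001 (binary) → 64 + 1 = 65 (decimal)
Convert 正 (tally marks) → 5 (decimal)
Compute 65 ÷ 5 = 13
13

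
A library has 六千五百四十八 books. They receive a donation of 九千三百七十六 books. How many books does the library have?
Convert 六千五百四十八 (Chinese numeral) → 6×1000 + 5×100 + 4×10 + 8 = 6548 (decimal)
Convert 九千三百七十六 (Chinese numeral) → 9×1000 + 3×100 + 7×10 + 6 = 9376 (decimal)
Compute 6548 + 9376 = 15924
15924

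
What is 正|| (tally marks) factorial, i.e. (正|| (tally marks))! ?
Convert 正|| (tally marks) → 5 + 2 = 7 (decimal)
Compute 7! = 5040
5040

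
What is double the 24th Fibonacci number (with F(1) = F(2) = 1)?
The 24th Fibonacci number (with F(1) = F(2) = 1) = 46368
Compute 46368 × 2 = 92736
92736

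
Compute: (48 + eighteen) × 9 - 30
Convert eighteen (English words) → 18 (decimal)
Expression in decimal: (48 + 18) × 9 - 30
Parentheses first: 48 + 18 = 66
Multiply: 66 × 9 = 594
Subtract: 594 - 30 = 564
564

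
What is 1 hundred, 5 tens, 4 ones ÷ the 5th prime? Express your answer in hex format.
Convert 1 hundred, 5 tens, 4 ones (place-value notation) → 1×100 + 5×10 + 4 = 154 (decimal)
Convert the 5th prime (prime index) → 11 (decimal)
Compute 154 ÷ 11 = 14
Convert 14 (decimal) → 0xE (hexadecimal)
0xE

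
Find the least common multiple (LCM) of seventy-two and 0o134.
Convert seventy-two (English words) → 72 (decimal)
Convert 0o134 (octal) → 1×64 + 3×8 + 4 = 92 (decimal)
Compute lcm(72, 92) = 1656
1656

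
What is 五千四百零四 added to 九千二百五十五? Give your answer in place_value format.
Convert 五千四百零四 (Chinese numeral) → 5×1000 + 4×100 + 4 = 5404 (decimal)
Convert 九千二百五十五 (Chinese numeral) → 9×1000 + 2×100 + 5×10 + 5 = 9255 (decimal)
Compute 5404 + 9255 = 14659
Convert 14659 (decimal) → 14659 = 14×1000 + 6×100 + 5×10 + 9 → 14 thousands, 6 hundreds, 5 tens, 9 ones (place-value notation)
14 thousands, 6 hundreds, 5 tens, 9 ones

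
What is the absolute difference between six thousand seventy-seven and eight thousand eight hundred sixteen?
Convert six thousand seventy-seven (English words) → 6×1000 + 77 = 6077 (decimal)
Convert eight thousand eight hundred sixteen (English words) → 8×1000 + 8×100 + 16 = 8816 (decimal)
Compute |6077 - 8816| = 2739
2739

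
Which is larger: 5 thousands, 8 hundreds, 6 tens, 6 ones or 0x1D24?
Convert 5 thousands, 8 hundreds, 6 tens, 6 ones (place-value notation) → 5×1000 + 8×100 + 6×10 + 6 = 5866 (decimal)
Convert 0x1D24 (hexadecimal) → 1×4096 + 13×256 + 2×16 + 4 = 7460 (decimal)
Compare 5866 vs 7460: larger = 7460
7460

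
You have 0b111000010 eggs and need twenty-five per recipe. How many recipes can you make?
Convert 0b111000010 (binary) → 256 + 128 + 64 + 2 = 450 (decimal)
Convert twenty-five (English words) → 25 (decimal)
Compute 450 ÷ 25 = 18
18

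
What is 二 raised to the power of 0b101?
Convert 二 (Chinese numeral) → 2 (decimal)
Convert 0b101 (binary) → 4 + 1 = 5 (decimal)
Compute 2 ^ 5 = 32
32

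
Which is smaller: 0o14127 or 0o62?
Convert 0o14127 (octal) → 1×4096 + 4×512 + 1×64 + 2×8 + 7 = 6231 (decimal)
Convert 0o62 (octal) → 6×8 + 2 = 50 (decimal)
Compare 6231 vs 50: smaller = 50
50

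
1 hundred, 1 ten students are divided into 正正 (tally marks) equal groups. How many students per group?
Convert 1 hundred, 1 ten (place-value notation) → 1×100 + 1×10 = 110 (decimal)
Convert 正正 (tally marks) → 5 + 5 = 10 (decimal)
Compute 110 ÷ 10 = 11
11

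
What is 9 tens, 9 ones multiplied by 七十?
Convert 9 tens, 9 ones (place-value notation) → 9×10 + 9 = 99 (decimal)
Convert 七十 (Chinese numeral) → 7×10 = 70 (decimal)
Compute 99 × 70 = 6930
6930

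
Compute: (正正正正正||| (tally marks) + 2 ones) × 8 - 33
Convert 正正正正正||| (tally marks) → 5 + 5 + 5 + 5 + 5 + 3 = 28 (decimal)
Convert 2 ones (place-value notation) → 2 (decimal)
Expression in decimal: (28 + 2) × 8 - 33
Parentheses first: 28 + 2 = 30
Multiply: 30 × 8 = 240
Subtract: 240 - 33 = 207
207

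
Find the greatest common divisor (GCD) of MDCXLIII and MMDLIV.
Convert MDCXLIII (Roman numeral) → 1000 + 500 + 100 + 40 + 1 + 1 + 1 = 1643 (decimal)
Convert MMDLIV (Roman numeral) → 1000 + 1000 + 500 + 50 + 4 = 2554 (decimal)
Compute gcd(1643, 2554) = 1
1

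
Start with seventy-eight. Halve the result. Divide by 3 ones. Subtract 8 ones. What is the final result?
Convert seventy-eight (English words) → 78 (decimal)
Start: 78
78 ÷ 2 = 39
Convert 3 ones (place-value notation) → 3 (decimal)
39 ÷ 3 = 13
Convert 8 ones (place-value notation) → 8 (decimal)
13 - 8 = 5
5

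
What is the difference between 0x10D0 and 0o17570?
Convert 0x10D0 (hexadecimal) → 1×4096 + 13×16 = 4304 (decimal)
Convert 0o17570 (octal) → 1×4096 + 7×512 + 5×64 + 7×8 = 8056 (decimal)
Difference: |4304 - 8056| = 3752
3752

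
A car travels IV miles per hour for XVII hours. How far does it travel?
Convert IV (Roman numeral) → 4 (decimal)
Convert XVII (Roman numeral) → 10 + 5 + 1 + 1 = 17 (decimal)
Compute 4 × 17 = 68
68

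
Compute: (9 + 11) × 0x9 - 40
Convert 0x9 (hexadecimal) → 9 (decimal)
Expression in decimal: (9 + 11) × 9 - 40
Parentheses first: 9 + 11 = 20
Multiply: 20 × 9 = 180
Subtract: 180 - 40 = 140
140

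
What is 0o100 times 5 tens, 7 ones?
Convert 0o100 (octal) → 1×64 = 64 (decimal)
Convert 5 tens, 7 ones (place-value notation) → 5×10 + 7 = 57 (decimal)
Compute 64 × 57 = 3648
3648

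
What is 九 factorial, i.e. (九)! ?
Convert 九 (Chinese numeral) → 9 (decimal)
Compute 9! = 362880
362880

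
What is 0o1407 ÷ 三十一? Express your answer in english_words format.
Convert 0o1407 (octal) → 1×512 + 4×64 + 7 = 775 (decimal)
Convert 三十一 (Chinese numeral) → 3×10 + 1 = 31 (decimal)
Compute 775 ÷ 31 = 25
Convert 25 (decimal) → twenty-five (English words)
twenty-five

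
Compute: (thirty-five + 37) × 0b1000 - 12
Convert thirty-five (English words) → 35 (decimal)
Convert 0b1000 (binary) → 8 (decimal)
Expression in decimal: (35 + 37) × 8 - 12
Parentheses first: 35 + 37 = 72
Multiply: 72 × 8 = 576
Subtract: 576 - 12 = 564
564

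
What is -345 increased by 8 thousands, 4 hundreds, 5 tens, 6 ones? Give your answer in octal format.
Convert 8 thousands, 4 hundreds, 5 tens, 6 ones (place-value notation) → 8×1000 + 4×100 + 5×10 + 6 = 8456 (decimal)
Compute -345 + 8456 = 8111
Convert 8111 (decimal) → 8111 = 1×4096 + 7×512 + 6×64 + 5×8 + 7 → 0o17657 (octal)
0o17657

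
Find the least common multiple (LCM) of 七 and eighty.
Convert 七 (Chinese numeral) → 7 (decimal)
Convert eighty (English words) → 80 (decimal)
Compute lcm(7, 80) = 560
560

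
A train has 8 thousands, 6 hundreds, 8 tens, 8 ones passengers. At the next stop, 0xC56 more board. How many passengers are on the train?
Convert 8 thousands, 6 hundreds, 8 tens, 8 ones (place-value notation) → 8×1000 + 6×100 + 8×10 + 8 = 8688 (decimal)
Convert 0xC56 (hexadecimal) → 12×256 + 5×16 + 6 = 3158 (decimal)
Compute 8688 + 3158 = 11846
11846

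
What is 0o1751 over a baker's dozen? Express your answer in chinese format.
Convert 0o1751 (octal) → 1×512 + 7×64 + 5×8 + 1 = 1001 (decimal)
Convert a baker's dozen (colloquial) → 13 (decimal)
Compute 1001 ÷ 13 = 77
Convert 77 (decimal) → 77 = 7×10 + 7 → 七十七 (Chinese numeral)
七十七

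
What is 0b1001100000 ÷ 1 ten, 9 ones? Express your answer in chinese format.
Convert 0b1001100000 (binary) → 512 + 64 + 32 = 608 (decimal)
Convert 1 ten, 9 ones (place-value notation) → 1×10 + 9 = 19 (decimal)
Compute 608 ÷ 19 = 32
Convert 32 (decimal) → 32 = 3×10 + 2 → 三十二 (Chinese numeral)
三十二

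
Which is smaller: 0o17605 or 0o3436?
Convert 0o17605 (octal) → 1×4096 + 7×512 + 6×64 + 5 = 8069 (decimal)
Convert 0o3436 (octal) → 3×512 + 4×64 + 3×8 + 6 = 1822 (decimal)
Compare 8069 vs 1822: smaller = 1822
1822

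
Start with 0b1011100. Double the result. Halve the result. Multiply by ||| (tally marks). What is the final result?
Convert 0b1011100 (binary) → 64 + 16 + 8 + 4 = 92 (decimal)
Start: 92
92 × 2 = 184
184 ÷ 2 = 92
Convert ||| (tally marks) → 3 (decimal)
92 × 3 = 276
276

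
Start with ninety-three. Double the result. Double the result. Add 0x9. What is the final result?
Convert ninety-three (English words) → 93 (decimal)
Start: 93
93 × 2 = 186
186 × 2 = 372
Convert 0x9 (hexadecimal) → 9 (decimal)
372 + 9 = 381
381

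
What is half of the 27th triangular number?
The 27th triangular number = 27×28/2 = 378
Compute 378 ÷ 2 = 189
189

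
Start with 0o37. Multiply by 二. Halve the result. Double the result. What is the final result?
Convert 0o37 (octal) → 3×8 + 7 = 31 (decimal)
Start: 31
Convert 二 (Chinese numeral) → 2 (decimal)
31 × 2 = 62
62 ÷ 2 = 31
31 × 2 = 62
62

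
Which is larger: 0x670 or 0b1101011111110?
Convert 0x670 (hexadecimal) → 6×256 + 7×16 = 1648 (decimal)
Convert 0b1101011111110 (binary) → 4096 + 2048 + 512 + 128 + 64 + 32 + 16 + 8 + 4 + 2 = 6910 (decimal)
Compare 1648 vs 6910: larger = 6910
6910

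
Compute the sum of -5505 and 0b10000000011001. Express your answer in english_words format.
Convert 0b10000000011001 (binary) → 8192 + 16 + 8 + 1 = 8217 (decimal)
Compute -5505 + 8217 = 2712
Convert 2712 (decimal) → 2712 = 2×1000 + 7×100 + 12 → two thousand seven hundred twelve (English words)
two thousand seven hundred twelve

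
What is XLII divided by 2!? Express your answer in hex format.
Convert XLII (Roman numeral) → 40 + 1 + 1 = 42 (decimal)
Convert 2! (factorial) → 2 (decimal)
Compute 42 ÷ 2 = 21
Convert 21 (decimal) → 21 = 1×16 + 5 → 0x15 (hexadecimal)
0x15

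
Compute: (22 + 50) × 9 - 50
Parentheses first: 22 + 50 = 72
Multiply: 72 × 9 = 648
Subtract: 648 - 50 = 598
598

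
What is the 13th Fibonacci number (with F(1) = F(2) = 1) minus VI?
The 13th Fibonacci number (with F(1) = F(2) = 1): 1, 1, 2, 3, 5, 8, 13, 21, 34, 55, 89, 144, 233 → 233
Convert VI (Roman numeral) → 5 + 1 = 6 (decimal)
Compute 233 - 6 = 227
227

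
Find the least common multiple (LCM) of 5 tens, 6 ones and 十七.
Convert 5 tens, 6 ones (place-value notation) → 5×10 + 6 = 56 (decimal)
Convert 十七 (Chinese numeral) → 1×10 + 7 = 17 (decimal)
Compute lcm(56, 17) = 952
952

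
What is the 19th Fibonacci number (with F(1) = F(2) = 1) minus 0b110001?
The 19th Fibonacci number (with F(1) = F(2) = 1) = 4181
Convert 0b110001 (binary) → 32 + 16 + 1 = 49 (decimal)
Compute 4181 - 49 = 4132
4132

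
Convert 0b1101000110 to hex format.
Convert 0b1101000110 (binary) → 512 + 256 + 64 + 4 + 2 = 838 (decimal)
Convert 838 (decimal) → 838 = 3×256 + 4×16 + 6 → 0x346 (hexadecimal)
0x346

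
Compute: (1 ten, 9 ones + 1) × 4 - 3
Convert 1 ten, 9 ones (place-value notation) → 1×10 + 9 = 19 (decimal)
Expression in decimal: (19 + 1) × 4 - 3
Parentheses first: 19 + 1 = 20
Multiply: 20 × 4 = 80
Subtract: 80 - 3 = 77
77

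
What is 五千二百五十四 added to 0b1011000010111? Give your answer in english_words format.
Convert 五千二百五十四 (Chinese numeral) → 5×1000 + 2×100 + 5×10 + 4 = 5254 (decimal)
Convert 0b1011000010111 (binary) → 4096 + 1024 + 512 + 16 + 4 + 2 + 1 = 5655 (decimal)
Compute 5254 + 5655 = 10909
Convert 10909 (decimal) → 10909 = 10×1000 + 9×100 + 9 → ten thousand nine hundred nine (English words)
ten thousand nine hundred nine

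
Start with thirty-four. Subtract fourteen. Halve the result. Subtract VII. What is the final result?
Convert thirty-four (English words) → 34 (decimal)
Start: 34
Convert fourteen (English words) → 14 (decimal)
34 - 14 = 20
20 ÷ 2 = 10
Convert VII (Roman numeral) → 5 + 1 + 1 = 7 (decimal)
10 - 7 = 3
3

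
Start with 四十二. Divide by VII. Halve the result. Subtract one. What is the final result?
Convert 四十二 (Chinese numeral) → 4×10 + 2 = 42 (decimal)
Start: 42
Convert VII (Roman numeral) → 5 + 1 + 1 = 7 (decimal)
42 ÷ 7 = 6
6 ÷ 2 = 3
Convert one (English words) → 1 (decimal)
3 - 1 = 2
2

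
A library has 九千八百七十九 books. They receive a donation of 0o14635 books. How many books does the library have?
Convert 九千八百七十九 (Chinese numeral) → 9×1000 + 8×100 + 7×10 + 9 = 9879 (decimal)
Convert 0o14635 (octal) → 1×4096 + 4×512 + 6×64 + 3×8 + 5 = 6557 (decimal)
Compute 9879 + 6557 = 16436
16436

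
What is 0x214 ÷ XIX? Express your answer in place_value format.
Convert 0x214 (hexadecimal) → 2×256 + 1×16 + 4 = 532 (decimal)
Convert XIX (Roman numeral) → 10 + 9 = 19 (decimal)
Compute 532 ÷ 19 = 28
Convert 28 (decimal) → 28 = 2×10 + 8 → 2 tens, 8 ones (place-value notation)
2 tens, 8 ones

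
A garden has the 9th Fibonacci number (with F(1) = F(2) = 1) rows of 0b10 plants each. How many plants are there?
Convert 0b10 (binary) → 2 (decimal)
Convert the 9th Fibonacci number (with F(1) = F(2) = 1) (Fibonacci index) → 1, 1, 2, 3, 5, 8, 13, 21, 34 → 34 (decimal)
Compute 2 × 34 = 68
68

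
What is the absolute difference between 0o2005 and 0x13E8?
Convert 0o2005 (octal) → 2×512 + 5 = 1029 (decimal)
Convert 0x13E8 (hexadecimal) → 1×4096 + 3×256 + 14×16 + 8 = 5096 (decimal)
Compute |1029 - 5096| = 4067
4067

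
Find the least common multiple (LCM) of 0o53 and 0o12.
Convert 0o53 (octal) → 5×8 + 3 = 43 (decimal)
Convert 0o12 (octal) → 1×8 + 2 = 10 (decimal)
Compute lcm(43, 10) = 430
430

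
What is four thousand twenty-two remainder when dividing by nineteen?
Convert four thousand twenty-two (English words) → 4×1000 + 22 = 4022 (decimal)
Convert nineteen (English words) → 19 (decimal)
Compute 4022 mod 19 = 13
13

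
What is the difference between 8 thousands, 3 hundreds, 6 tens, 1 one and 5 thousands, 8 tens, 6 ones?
Convert 8 thousands, 3 hundreds, 6 tens, 1 one (place-value notation) → 8×1000 + 3×100 + 6×10 + 1 = 8361 (decimal)
Convert 5 thousands, 8 tens, 6 ones (place-value notation) → 5×1000 + 8×10 + 6 = 5086 (decimal)
Difference: |8361 - 5086| = 3275
3275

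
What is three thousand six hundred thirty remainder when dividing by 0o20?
Convert three thousand six hundred thirty (English words) → 3×1000 + 6×100 + 30 = 3630 (decimal)
Convert 0o20 (octal) → 2×8 = 16 (decimal)
Compute 3630 mod 16 = 14
14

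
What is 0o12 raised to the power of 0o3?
Convert 0o12 (octal) → 1×8 + 2 = 10 (decimal)
Convert 0o3 (octal) → 3 (decimal)
Compute 10 ^ 3 = 1000
1000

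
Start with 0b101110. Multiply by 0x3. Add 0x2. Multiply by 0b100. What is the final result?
Convert 0b101110 (binary) → 32 + 8 + 4 + 2 = 46 (decimal)
Start: 46
Convert 0x3 (hexadecimal) → 3 (decimal)
46 × 3 = 138
Convert 0x2 (hexadecimal) → 2 (decimal)
138 + 2 = 140
Convert 0b100 (binary) → 4 (decimal)
140 × 4 = 560
560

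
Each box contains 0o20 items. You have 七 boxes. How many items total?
Convert 0o20 (octal) → 2×8 = 16 (decimal)
Convert 七 (Chinese numeral) → 7 (decimal)
Compute 16 × 7 = 112
112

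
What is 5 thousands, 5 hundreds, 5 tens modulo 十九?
Convert 5 thousands, 5 hundreds, 5 tens (place-value notation) → 5×1000 + 5×100 + 5×10 = 5550 (decimal)
Convert 十九 (Chinese numeral) → 1×10 + 9 = 19 (decimal)
Compute 5550 mod 19 = 2
2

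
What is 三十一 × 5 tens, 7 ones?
Convert 三十一 (Chinese numeral) → 3×10 + 1 = 31 (decimal)
Convert 5 tens, 7 ones (place-value notation) → 5×10 + 7 = 57 (decimal)
Compute 31 × 57 = 1767
1767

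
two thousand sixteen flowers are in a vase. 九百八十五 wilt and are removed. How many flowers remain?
Convert two thousand sixteen (English words) → 2×1000 + 16 = 2016 (decimal)
Convert 九百八十五 (Chinese numeral) → 9×100 + 8×10 + 5 = 985 (decimal)
Compute 2016 - 985 = 1031
1031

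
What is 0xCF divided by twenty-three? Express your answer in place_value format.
Convert 0xCF (hexadecimal) → 12×16 + 15 = 207 (decimal)
Convert twenty-three (English words) → 23 (decimal)
Compute 207 ÷ 23 = 9
Convert 9 (decimal) → 9 ones (place-value notation)
9 ones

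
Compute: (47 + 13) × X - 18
Convert X (Roman numeral) → 10 (decimal)
Expression in decimal: (47 + 13) × 10 - 18
Parentheses first: 47 + 13 = 60
Multiply: 60 × 10 = 600
Subtract: 600 - 18 = 582
582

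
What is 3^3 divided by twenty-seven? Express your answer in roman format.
Convert 3^3 (power) → 27 (decimal)
Convert twenty-seven (English words) → 27 (decimal)
Compute 27 ÷ 27 = 1
Convert 1 (decimal) → I (Roman numeral)
I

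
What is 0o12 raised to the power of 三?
Convert 0o12 (octal) → 1×8 + 2 = 10 (decimal)
Convert 三 (Chinese numeral) → 3 (decimal)
Compute 10 ^ 3 = 1000
1000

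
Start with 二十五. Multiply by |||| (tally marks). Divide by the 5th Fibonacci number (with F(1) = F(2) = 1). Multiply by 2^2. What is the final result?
Convert 二十五 (Chinese numeral) → 2×10 + 5 = 25 (decimal)
Start: 25
Convert |||| (tally marks) → 4 (decimal)
25 × 4 = 100
Convert the 5th Fibonacci number (with F(1) = F(2) = 1) (Fibonacci index) → 1, 1, 2, 3, 5 → 5 (decimal)
100 ÷ 5 = 20
Convert 2^2 (power) → 4 (decimal)
20 × 4 = 80
80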